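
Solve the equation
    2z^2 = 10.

Rearrange to standard form: 2z^2 - 10 = 0.
Discriminant: (0)^2 - 4*2*(-10) = 80.
Quadratic formula: z = (0 +/- sqrt(80)) / 4.
So z = sqrt(5) ~= 2.2361 or z = -sqrt(5) ~= -2.2361.

z = -2.2361 or z = 2.2361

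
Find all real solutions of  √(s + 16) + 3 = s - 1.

s = 9

Isolate the radical: √(s + 16) = s - 4.
Square both sides: s + 16 = (s - 4)².
Expand and rearrange: s² - 9s = 0.
Solving gives s = 9 or s = 0.
Check each candidate in the original equation:
  s = 9: √(25) = 5, while s - 4 = 5 — valid.
  s = 0: √(16) = 4, while s - 4 = -4 — extraneous.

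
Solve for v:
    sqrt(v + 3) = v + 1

Square both sides: v + 3 = (v + 1)^2.
Expand and rearrange: v^2 + v - 2 = 0.
Solving gives v = 1 or v = -2.
Check each candidate in the original equation:
  v = 1: sqrt(4) = 2, while v + 1 = 2 — valid.
  v = -2: sqrt(1) = 1, while v + 1 = -1 — extraneous.

v = 1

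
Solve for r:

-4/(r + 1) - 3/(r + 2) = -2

r = -1.6375 or r = 2.1375

Multiply both sides by (r + 1)(r + 2):
-4(r + 2) - 3(r + 1) = -2(r + 1)(r + 2).
Expand and collect terms: -2r² + r + 7 = 0.
By the quadratic formula, r = (-1 ± √57) / -4, so r ≈ -1.6375 or r ≈ 2.1375.
Neither value makes a denominator zero (r ≠ -1, r ≠ -2), so both are valid.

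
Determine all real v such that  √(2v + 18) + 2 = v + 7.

Isolate the radical: √(2v + 18) = v + 5.
Square both sides: 2v + 18 = (v + 5)².
Expand and rearrange: v² + 8v + 7 = 0.
Solving gives v = -1 or v = -7.
Check each candidate in the original equation:
  v = -1: √(16) = 4, while v + 5 = 4 — valid.
  v = -7: √(4) = 2, while v + 5 = -2 — extraneous.

v = -1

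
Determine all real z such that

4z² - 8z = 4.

Rearrange to standard form: 4z² - 8z - 4 = 0.
Discriminant: (-8)² − 4·4·(-4) = 128.
Quadratic formula: z = (8 ± √128) / 8.
So z = 1 + √(2) ≈ 2.4142 or z = 1 - √(2) ≈ -0.4142.

z = -0.4142 or z = 2.4142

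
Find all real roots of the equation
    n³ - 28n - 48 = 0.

n = -4 or n = -2 or n = 6

Possible rational roots are divisors of -48. Testing n = -4 gives 0, so (n + 4) is a factor.
Divide: n³ - 28n - 48 = (n + 4)(n² - 4n - 12).
Factor the quadratic: n = 6 or n = -2.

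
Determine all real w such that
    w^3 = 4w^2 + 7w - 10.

w = -2 or w = 1 or w = 5

Rearrange: w^3 - 4w^2 - 7w + 10 = 0.
Possible rational roots are divisors of 10. Testing w = 5 gives 0, so (w - 5) is a factor.
Divide: w^3 - 4w^2 - 7w + 10 = (w - 5)(w^2 + w - 2).
Factor the quadratic: w = 1 or w = -2.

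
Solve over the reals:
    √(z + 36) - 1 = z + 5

Isolate the radical: √(z + 36) = z + 6.
Square both sides: z + 36 = (z + 6)².
Expand and rearrange: z² + 11z = 0.
Solving gives z = 0 or z = -11.
Check each candidate in the original equation:
  z = 0: √(36) = 6, while z + 6 = 6 — valid.
  z = -11: √(25) = 5, while z + 6 = -5 — extraneous.

z = 0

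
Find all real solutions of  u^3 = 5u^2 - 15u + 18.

u = 2

Rearrange: u^3 - 5u^2 + 15u - 18 = 0.
Possible rational roots are divisors of -18. Testing u = 2 gives 0, so (u - 2) is a factor.
Divide: u^3 - 5u^2 + 15u - 18 = (u - 2)(u^2 - 3u + 9).
The quadratic u^2 - 3u + 9 has discriminant -27 < 0, so no further real roots.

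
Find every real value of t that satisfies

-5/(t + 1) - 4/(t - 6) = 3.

Multiply both sides by (t + 1)(t - 6):
-5(t - 6) - 4(t + 1) = 3(t + 1)(t - 6).
Expand and collect terms: 3t^2 - 6t - 44 = 0.
By the quadratic formula, t = (6 +/- sqrt(564)) / 6, so t ~= 4.9581 or t ~= -2.9581.
Neither value makes a denominator zero (t != -1, t != 6), so both are valid.

t = -2.9581 or t = 4.9581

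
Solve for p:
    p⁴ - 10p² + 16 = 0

p = -2.8284 or p = -1.4142 or p = 1.4142 or p = 2.8284

Let u = p². The equation becomes u² - 10u + 16 = 0.
Factor: (u - 2)(u - 8) = 0, so u = 2 or u = 8.
p² = 2 gives p = ±√(2) ≈ ±1.4142.
p² = 8 gives p = ±2·√(2) ≈ ±2.8284.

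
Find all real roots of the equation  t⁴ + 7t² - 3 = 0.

Let u = t². The equation becomes u² + 7u - 3 = 0.
By the quadratic formula, u = -7/2 + √(61)/2 or u = -√(61)/2 - 7/2.
t² = -7/2 + √(61)/2 gives t = ±√(-7/2 + √(61)/2) ≈ ±0.6365.
t² = -√(61)/2 - 7/2 < 0 has no real solution.

t = -0.6365 or t = 0.6365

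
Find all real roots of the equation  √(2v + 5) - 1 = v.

Isolate the radical: √(2v + 5) = v + 1.
Square both sides: 2v + 5 = (v + 1)².
Expand and rearrange: v² - 4 = 0.
Solving gives v = 2 or v = -2.
Check each candidate in the original equation:
  v = 2: √(9) = 3, while v + 1 = 3 — valid.
  v = -2: √(1) = 1, while v + 1 = -1 — extraneous.

v = 2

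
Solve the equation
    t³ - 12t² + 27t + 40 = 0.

Possible rational roots are divisors of 40. Testing t = 5 gives 0, so (t - 5) is a factor.
Divide: t³ - 12t² + 27t + 40 = (t - 5)(t² - 7t - 8).
Factor the quadratic: t = 8 or t = -1.

t = -1 or t = 5 or t = 8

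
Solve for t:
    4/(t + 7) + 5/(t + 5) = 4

Multiply both sides by (t + 7)(t + 5):
4(t + 5) + 5(t + 7) = 4(t + 7)(t + 5).
Expand and collect terms: 4t^2 + 39t + 85 = 0.
By the quadratic formula, t = (-39 +/- sqrt(161)) / 8, so t ~= -3.2889 or t ~= -6.4611.
Neither value makes a denominator zero (t != -7, t != -5), so both are valid.

t = -6.4611 or t = -3.2889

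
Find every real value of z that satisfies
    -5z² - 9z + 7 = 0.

z = -2.3866 or z = 0.5866

Discriminant: (-9)² − 4·(-5)·7 = 221.
Quadratic formula: z = (9 ± √221) / (-10).
So z = -√(221)/10 - 9/10 ≈ -2.3866 or z = -9/10 + √(221)/10 ≈ 0.5866.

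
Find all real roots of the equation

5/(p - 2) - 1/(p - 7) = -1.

Multiply both sides by (p - 2)(p - 7):
5(p - 7) - (p - 2) = -(p - 2)(p - 7).
Expand and collect terms: -p^2 + 5p + 19 = 0.
By the quadratic formula, p = (-5 +/- sqrt(101)) / -2, so p ~= -2.5249 or p ~= 7.5249.
Neither value makes a denominator zero (p != 2, p != 7), so both are valid.

p = -2.5249 or p = 7.5249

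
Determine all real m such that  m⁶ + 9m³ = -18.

m = -1.8171 or m = -1.4422

Let u = m³. The equation becomes u² + 9u + 18 = 0.
Factor: (u + 6)(u + 3) = 0, so u = -6 or u = -3.
m³ = -6 gives m = -∛(6) ≈ -1.8171.
m³ = -3 gives m = -∛(3) ≈ -1.4422.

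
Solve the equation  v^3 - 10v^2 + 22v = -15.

v = -0.5414 or v = 5 or v = 5.5414

Rearrange: v^3 - 10v^2 + 22v + 15 = 0.
Possible rational roots are divisors of 15. Testing v = 5 gives 0, so (v - 5) is a factor.
Divide: v^3 - 10v^2 + 22v + 15 = (v - 5)(v^2 - 5v - 3).
Apply the quadratic formula to v^2 - 5v - 3 = 0: v = (5 +/- sqrt(37))/2, i.e. v ~= 5.5414 or v ~= -0.5414.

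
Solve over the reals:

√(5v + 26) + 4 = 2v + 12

Isolate the radical: √(5v + 26) = 2v + 8.
Square both sides: 5v + 26 = (2v + 8)².
Expand and rearrange: 4v² + 27v + 38 = 0.
Solving gives v = -2 or v = -4.75.
Check each candidate in the original equation:
  v = -2: √(16) = 4, while 2v + 8 = 4 — valid.
  v = -4.75: √(2.25) = 1.5, while 2v + 8 = -1.5 — extraneous.

v = -2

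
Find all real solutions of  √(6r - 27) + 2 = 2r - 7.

Isolate the radical: √(6r - 27) = 2r - 9.
Square both sides: 6r - 27 = (2r - 9)².
Expand and rearrange: 4r² - 42r + 108 = 0.
Solving gives r = 6 or r = 4.5.
Check each candidate in the original equation:
  r = 6: √(9) = 3, while 2r - 9 = 3 — valid.
  r = 4.5: √(0) = 0, while 2r - 9 = 0 — valid.

r = 4.5 or r = 6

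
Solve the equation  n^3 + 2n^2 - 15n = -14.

Rearrange: n^3 + 2n^2 - 15n + 14 = 0.
Possible rational roots are divisors of 14. Testing n = 2 gives 0, so (n - 2) is a factor.
Divide: n^3 + 2n^2 - 15n + 14 = (n - 2)(n^2 + 4n - 7).
Apply the quadratic formula to n^2 + 4n - 7 = 0: n = (-4 +/- sqrt(44))/2, i.e. n ~= 1.3166 or n ~= -5.3166.

n = -5.3166 or n = 1.3166 or n = 2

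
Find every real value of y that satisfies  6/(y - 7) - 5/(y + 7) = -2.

Multiply both sides by (y - 7)(y + 7):
6(y + 7) - 5(y - 7) = -2(y - 7)(y + 7).
Expand and collect terms: -2y² - y + 21 = 0.
Factor or apply the quadratic formula: y = -3.5 or y = 3.
Neither value makes a denominator zero (y ≠ 7, y ≠ -7), so both are valid.

y = -3.5 or y = 3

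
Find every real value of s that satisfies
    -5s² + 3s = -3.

Rearrange to standard form: -5s² + 3s + 3 = 0.
Discriminant: (3)² − 4·(-5)·3 = 69.
Quadratic formula: s = (-3 ± √69) / (-10).
So s = 3/10 - √(69)/10 ≈ -0.5307 or s = 3/10 + √(69)/10 ≈ 1.1307.

s = -0.5307 or s = 1.1307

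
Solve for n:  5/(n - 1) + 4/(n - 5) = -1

n = -6.6235 or n = 3.6235

Multiply both sides by (n - 1)(n - 5):
5(n - 5) + 4(n - 1) = -(n - 1)(n - 5).
Expand and collect terms: -n^2 - 3n + 24 = 0.
By the quadratic formula, n = (3 +/- sqrt(105)) / -2, so n ~= -6.6235 or n ~= 3.6235.
Neither value makes a denominator zero (n != 1, n != 5), so both are valid.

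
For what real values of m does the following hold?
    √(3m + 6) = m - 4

Square both sides: 3m + 6 = (m - 4)².
Expand and rearrange: m² - 11m + 10 = 0.
Solving gives m = 10 or m = 1.
Check each candidate in the original equation:
  m = 10: √(36) = 6, while m - 4 = 6 — valid.
  m = 1: √(9) = 3, while m - 4 = -3 — extraneous.

m = 10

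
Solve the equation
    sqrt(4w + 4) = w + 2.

Square both sides: 4w + 4 = (w + 2)^2.
Expand and rearrange: w^2 = 0.
This gives the repeated root w = 0.
Check in the original equation:
  w = 0: sqrt(4) = 2, while w + 2 = 2 — valid.

w = 0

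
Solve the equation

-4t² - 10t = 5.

Rearrange to standard form: -4t² - 10t - 5 = 0.
Discriminant: (-10)² − 4·(-4)·(-5) = 20.
Quadratic formula: t = (10 ± √20) / (-8).
So t = -5/4 - √(5)/4 ≈ -1.809 or t = -5/4 + √(5)/4 ≈ -0.691.

t = -1.809 or t = -0.691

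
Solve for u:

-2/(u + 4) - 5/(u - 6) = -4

u = -3.5578 or u = 7.3078

Multiply both sides by (u + 4)(u - 6):
-2(u - 6) - 5(u + 4) = -4(u + 4)(u - 6).
Expand and collect terms: -4u^2 + 15u + 104 = 0.
By the quadratic formula, u = (-15 +/- sqrt(1889)) / -8, so u ~= -3.5578 or u ~= 7.3078.
Neither value makes a denominator zero (u != -4, u != 6), so both are valid.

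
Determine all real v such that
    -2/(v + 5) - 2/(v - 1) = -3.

Multiply both sides by (v + 5)(v - 1):
-2(v - 1) - 2(v + 5) = -3(v + 5)(v - 1).
Expand and collect terms: -3v² - 8v + 23 = 0.
By the quadratic formula, v = (8 ± √340) / -6, so v ≈ -4.4065 or v ≈ 1.7398.
Neither value makes a denominator zero (v ≠ -5, v ≠ 1), so both are valid.

v = -4.4065 or v = 1.7398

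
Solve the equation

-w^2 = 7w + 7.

Rearrange to standard form: -w^2 - 7w - 7 = 0.
Discriminant: (-7)^2 - 4*(-1)*(-7) = 21.
Quadratic formula: w = (7 +/- sqrt(21)) / (-2).
So w = -7/2 - sqrt(21)/2 ~= -5.7913 or w = -7/2 + sqrt(21)/2 ~= -1.2087.

w = -5.7913 or w = -1.2087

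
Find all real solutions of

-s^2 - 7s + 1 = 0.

s = -7.1401 or s = 0.1401

Discriminant: (-7)^2 - 4*(-1)*1 = 53.
Quadratic formula: s = (7 +/- sqrt(53)) / (-2).
So s = -sqrt(53)/2 - 7/2 ~= -7.1401 or s = -7/2 + sqrt(53)/2 ~= 0.1401.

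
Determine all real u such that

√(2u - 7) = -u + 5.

Square both sides: 2u - 7 = (-u + 5)².
Expand and rearrange: u² - 12u + 32 = 0.
Solving gives u = 8 or u = 4.
Check each candidate in the original equation:
  u = 8: √(9) = 3, while -u + 5 = -3 — extraneous.
  u = 4: √(1) = 1, while -u + 5 = 1 — valid.

u = 4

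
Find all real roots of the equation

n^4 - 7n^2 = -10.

n = -2.2361 or n = -1.4142 or n = 1.4142 or n = 2.2361

Let u = n^2. The equation becomes u^2 - 7u + 10 = 0.
Factor: (u - 5)(u - 2) = 0, so u = 5 or u = 2.
n^2 = 5 gives n = +/-sqrt(5) ~= +/-2.2361.
n^2 = 2 gives n = +/-sqrt(2) ~= +/-1.4142.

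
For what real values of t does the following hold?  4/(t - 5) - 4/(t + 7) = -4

Multiply both sides by (t - 5)(t + 7):
4(t + 7) - 4(t - 5) = -4(t - 5)(t + 7).
Expand and collect terms: -4t² - 8t + 92 = 0.
By the quadratic formula, t = (8 ± √1536) / -8, so t ≈ -5.899 or t ≈ 3.899.
Neither value makes a denominator zero (t ≠ 5, t ≠ -7), so both are valid.

t = -5.899 or t = 3.899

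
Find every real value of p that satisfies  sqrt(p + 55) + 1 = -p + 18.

Isolate the radical: sqrt(p + 55) = -p + 17.
Square both sides: p + 55 = (-p + 17)^2.
Expand and rearrange: p^2 - 35p + 234 = 0.
Solving gives p = 26 or p = 9.
Check each candidate in the original equation:
  p = 26: sqrt(81) = 9, while -p + 17 = -9 — extraneous.
  p = 9: sqrt(64) = 8, while -p + 17 = 8 — valid.

p = 9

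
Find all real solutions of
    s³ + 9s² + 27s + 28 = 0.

s = -4

Possible rational roots are divisors of 28. Testing s = -4 gives 0, so (s + 4) is a factor.
Divide: s³ + 9s² + 27s + 28 = (s + 4)(s² + 5s + 7).
The quadratic s² + 5s + 7 has discriminant -3 < 0, so no further real roots.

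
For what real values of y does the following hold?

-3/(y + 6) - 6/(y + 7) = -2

Multiply both sides by (y + 6)(y + 7):
-3(y + 7) - 6(y + 6) = -2(y + 6)(y + 7).
Expand and collect terms: -2y^2 - 17y - 27 = 0.
By the quadratic formula, y = (17 +/- sqrt(73)) / -4, so y ~= -6.386 or y ~= -2.114.
Neither value makes a denominator zero (y != -6, y != -7), so both are valid.

y = -6.386 or y = -2.114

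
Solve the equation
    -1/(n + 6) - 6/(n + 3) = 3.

n = -6.7208 or n = -4.6126

Multiply both sides by (n + 6)(n + 3):
-(n + 3) - 6(n + 6) = 3(n + 6)(n + 3).
Expand and collect terms: 3n² + 34n + 93 = 0.
By the quadratic formula, n = (-34 ± √40) / 6, so n ≈ -4.6126 or n ≈ -6.7208.
Neither value makes a denominator zero (n ≠ -6, n ≠ -3), so both are valid.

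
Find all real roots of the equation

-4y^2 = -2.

Rearrange to standard form: -4y^2 + 2 = 0.
Discriminant: (0)^2 - 4*(-4)*2 = 32.
Quadratic formula: y = (0 +/- sqrt(32)) / (-8).
So y = -sqrt(2)/2 ~= -0.7071 or y = sqrt(2)/2 ~= 0.7071.

y = -0.7071 or y = 0.7071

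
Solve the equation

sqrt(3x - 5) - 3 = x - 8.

x = 10

Isolate the radical: sqrt(3x - 5) = x - 5.
Square both sides: 3x - 5 = (x - 5)^2.
Expand and rearrange: x^2 - 13x + 30 = 0.
Solving gives x = 10 or x = 3.
Check each candidate in the original equation:
  x = 10: sqrt(25) = 5, while x - 5 = 5 — valid.
  x = 3: sqrt(4) = 2, while x - 5 = -2 — extraneous.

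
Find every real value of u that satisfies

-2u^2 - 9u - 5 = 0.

u = -3.8508 or u = -0.6492

Discriminant: (-9)^2 - 4*(-2)*(-5) = 41.
Quadratic formula: u = (9 +/- sqrt(41)) / (-4).
So u = -9/4 - sqrt(41)/4 ~= -3.8508 or u = -9/4 + sqrt(41)/4 ~= -0.6492.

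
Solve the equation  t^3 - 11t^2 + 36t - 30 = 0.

t = 1.2679 or t = 4.7321 or t = 5

Possible rational roots are divisors of -30. Testing t = 5 gives 0, so (t - 5) is a factor.
Divide: t^3 - 11t^2 + 36t - 30 = (t - 5)(t^2 - 6t + 6).
Apply the quadratic formula to t^2 - 6t + 6 = 0: t = (6 +/- sqrt(12))/2, i.e. t ~= 4.7321 or t ~= 1.2679.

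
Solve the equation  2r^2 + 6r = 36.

Bring every term to one side: 2r^2 + 6r - 36 = 0.
Factor: 2(r + 6)(r - 3) = 0.
So r = -6 or r = 3.

r = -6 or r = 3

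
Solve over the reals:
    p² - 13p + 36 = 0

Factor: (p - 4)(p - 9) = 0.
So p = 4 or p = 9.

p = 4 or p = 9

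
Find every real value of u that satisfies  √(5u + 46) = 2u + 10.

u = -2

Square both sides: 5u + 46 = (2u + 10)².
Expand and rearrange: 4u² + 35u + 54 = 0.
Solving gives u = -2 or u = -6.75.
Check each candidate in the original equation:
  u = -2: √(36) = 6, while 2u + 10 = 6 — valid.
  u = -6.75: √(12.25) = 3.5, while 2u + 10 = -3.5 — extraneous.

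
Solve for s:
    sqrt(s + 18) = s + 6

s = -2

Square both sides: s + 18 = (s + 6)^2.
Expand and rearrange: s^2 + 11s + 18 = 0.
Solving gives s = -2 or s = -9.
Check each candidate in the original equation:
  s = -2: sqrt(16) = 4, while s + 6 = 4 — valid.
  s = -9: sqrt(9) = 3, while s + 6 = -3 — extraneous.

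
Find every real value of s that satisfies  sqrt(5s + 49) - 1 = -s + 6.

s = 0

Isolate the radical: sqrt(5s + 49) = -s + 7.
Square both sides: 5s + 49 = (-s + 7)^2.
Expand and rearrange: s^2 - 19s = 0.
Solving gives s = 19 or s = 0.
Check each candidate in the original equation:
  s = 19: sqrt(144) = 12, while -s + 7 = -12 — extraneous.
  s = 0: sqrt(49) = 7, while -s + 7 = 7 — valid.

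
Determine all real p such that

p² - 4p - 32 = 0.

p = -4 or p = 8

Factor: (p - 8)(p + 4) = 0.
So p = 8 or p = -4.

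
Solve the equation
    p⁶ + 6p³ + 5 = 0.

Let u = p³. The equation becomes u² + 6u + 5 = 0.
Factor: (u + 5)(u + 1) = 0, so u = -5 or u = -1.
p³ = -5 gives p = -∛(5) ≈ -1.71.
p³ = -1 gives p = -1.

p = -1.71 or p = -1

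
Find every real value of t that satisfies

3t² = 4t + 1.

Rearrange to standard form: 3t² - 4t - 1 = 0.
Discriminant: (-4)² − 4·3·(-1) = 28.
Quadratic formula: t = (4 ± √28) / 6.
So t = 2/3 + √(7)/3 ≈ 1.5486 or t = 2/3 - √(7)/3 ≈ -0.2153.

t = -0.2153 or t = 1.5486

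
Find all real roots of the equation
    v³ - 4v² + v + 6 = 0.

v = -1 or v = 2 or v = 3

Possible rational roots are divisors of 6. Testing v = -1 gives 0, so (v + 1) is a factor.
Divide: v³ - 4v² + v + 6 = (v + 1)(v² - 5v + 6).
Factor the quadratic: v = 3 or v = 2.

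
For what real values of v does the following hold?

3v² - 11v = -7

v = 0.8195 or v = 2.8471

Rearrange to standard form: 3v² - 11v + 7 = 0.
Discriminant: (-11)² − 4·3·7 = 37.
Quadratic formula: v = (11 ± √37) / 6.
So v = √(37)/6 + 11/6 ≈ 2.8471 or v = 11/6 - √(37)/6 ≈ 0.8195.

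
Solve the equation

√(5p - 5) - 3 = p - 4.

p = 1 or p = 6

Isolate the radical: √(5p - 5) = p - 1.
Square both sides: 5p - 5 = (p - 1)².
Expand and rearrange: p² - 7p + 6 = 0.
Solving gives p = 6 or p = 1.
Check each candidate in the original equation:
  p = 6: √(25) = 5, while p - 1 = 5 — valid.
  p = 1: √(0) = 0, while p - 1 = 0 — valid.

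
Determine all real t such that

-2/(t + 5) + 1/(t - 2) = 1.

Multiply both sides by (t + 5)(t - 2):
-2(t - 2) + (t + 5) = (t + 5)(t - 2).
Expand and collect terms: t^2 + 4t - 19 = 0.
By the quadratic formula, t = (-4 +/- sqrt(92)) / 2, so t ~= 2.7958 or t ~= -6.7958.
Neither value makes a denominator zero (t != -5, t != 2), so both are valid.

t = -6.7958 or t = 2.7958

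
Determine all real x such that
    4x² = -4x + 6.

x = -1.8229 or x = 0.8229

Rearrange to standard form: 4x² + 4x - 6 = 0.
Discriminant: (4)² − 4·4·(-6) = 112.
Quadratic formula: x = (-4 ± √112) / 8.
So x = -1/2 + √(7)/2 ≈ 0.8229 or x = -√(7)/2 - 1/2 ≈ -1.8229.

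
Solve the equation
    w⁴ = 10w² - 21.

Let u = w². The equation becomes u² - 10u + 21 = 0.
Factor: (u - 7)(u - 3) = 0, so u = 7 or u = 3.
w² = 7 gives w = ±√(7) ≈ ±2.6458.
w² = 3 gives w = ±√(3) ≈ ±1.7321.

w = -2.6458 or w = -1.7321 or w = 1.7321 or w = 2.6458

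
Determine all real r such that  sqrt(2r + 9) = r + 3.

Square both sides: 2r + 9 = (r + 3)^2.
Expand and rearrange: r^2 + 4r = 0.
Solving gives r = 0 or r = -4.
Check each candidate in the original equation:
  r = 0: sqrt(9) = 3, while r + 3 = 3 — valid.
  r = -4: sqrt(1) = 1, while r + 3 = -1 — extraneous.

r = 0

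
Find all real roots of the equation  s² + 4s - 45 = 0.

Factor: (s - 5)(s + 9) = 0.
So s = 5 or s = -9.

s = -9 or s = 5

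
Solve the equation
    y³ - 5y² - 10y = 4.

y = -1 or y = -0.6056 or y = 6.6056

Rearrange: y³ - 5y² - 10y - 4 = 0.
Possible rational roots are divisors of -4. Testing y = -1 gives 0, so (y + 1) is a factor.
Divide: y³ - 5y² - 10y - 4 = (y + 1)(y² - 6y - 4).
Apply the quadratic formula to y² - 6y - 4 = 0: y = (6 ± √52)/2, i.e. y ≈ 6.6056 or y ≈ -0.6056.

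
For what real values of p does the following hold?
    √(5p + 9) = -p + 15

p = 8

Square both sides: 5p + 9 = (-p + 15)².
Expand and rearrange: p² - 35p + 216 = 0.
Solving gives p = 27 or p = 8.
Check each candidate in the original equation:
  p = 27: √(144) = 12, while -p + 15 = -12 — extraneous.
  p = 8: √(49) = 7, while -p + 15 = 7 — valid.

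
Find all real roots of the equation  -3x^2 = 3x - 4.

x = -1.7583 or x = 0.7583

Rearrange to standard form: -3x^2 - 3x + 4 = 0.
Discriminant: (-3)^2 - 4*(-3)*4 = 57.
Quadratic formula: x = (3 +/- sqrt(57)) / (-6).
So x = -sqrt(57)/6 - 1/2 ~= -1.7583 or x = -1/2 + sqrt(57)/6 ~= 0.7583.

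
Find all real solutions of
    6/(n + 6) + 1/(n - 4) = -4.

Multiply both sides by (n + 6)(n - 4):
6(n - 4) + (n + 6) = -4(n + 6)(n - 4).
Expand and collect terms: -4n^2 - 15n + 114 = 0.
By the quadratic formula, n = (15 +/- sqrt(2049)) / -8, so n ~= -7.5332 or n ~= 3.7832.
Neither value makes a denominator zero (n != -6, n != 4), so both are valid.

n = -7.5332 or n = 3.7832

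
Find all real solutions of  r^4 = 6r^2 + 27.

Let u = r^2. The equation becomes u^2 - 6u - 27 = 0.
Factor: (u + 3)(u - 9) = 0, so u = -3 or u = 9.
r^2 = -3 < 0 has no real solution.
r^2 = 9 gives r = +/-3.

r = -3 or r = 3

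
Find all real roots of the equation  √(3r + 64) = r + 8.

Square both sides: 3r + 64 = (r + 8)².
Expand and rearrange: r² + 13r = 0.
Solving gives r = 0 or r = -13.
Check each candidate in the original equation:
  r = 0: √(64) = 8, while r + 8 = 8 — valid.
  r = -13: √(25) = 5, while r + 8 = -5 — extraneous.

r = 0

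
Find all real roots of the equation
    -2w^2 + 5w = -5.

w = -0.7656 or w = 3.2656

Rearrange to standard form: -2w^2 + 5w + 5 = 0.
Discriminant: (5)^2 - 4*(-2)*5 = 65.
Quadratic formula: w = (-5 +/- sqrt(65)) / (-4).
So w = 5/4 - sqrt(65)/4 ~= -0.7656 or w = 5/4 + sqrt(65)/4 ~= 3.2656.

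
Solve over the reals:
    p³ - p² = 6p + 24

Rearrange: p³ - p² - 6p - 24 = 0.
Possible rational roots are divisors of -24. Testing p = 4 gives 0, so (p - 4) is a factor.
Divide: p³ - p² - 6p - 24 = (p - 4)(p² + 3p + 6).
The quadratic p² + 3p + 6 has discriminant -15 < 0, so no further real roots.

p = 4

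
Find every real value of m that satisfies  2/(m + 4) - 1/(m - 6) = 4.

m = -3.4865 or m = 5.7365

Multiply both sides by (m + 4)(m - 6):
2(m - 6) - (m + 4) = 4(m + 4)(m - 6).
Expand and collect terms: 4m² - 9m - 80 = 0.
By the quadratic formula, m = (9 ± √1361) / 8, so m ≈ 5.7365 or m ≈ -3.4865.
Neither value makes a denominator zero (m ≠ -4, m ≠ 6), so both are valid.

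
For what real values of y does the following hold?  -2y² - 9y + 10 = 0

Discriminant: (-9)² − 4·(-2)·10 = 161.
Quadratic formula: y = (9 ± √161) / (-4).
So y = -√(161)/4 - 9/4 ≈ -5.4221 or y = -9/4 + √(161)/4 ≈ 0.9221.

y = -5.4221 or y = 0.9221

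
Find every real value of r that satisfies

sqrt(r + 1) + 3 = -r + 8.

Isolate the radical: sqrt(r + 1) = -r + 5.
Square both sides: r + 1 = (-r + 5)^2.
Expand and rearrange: r^2 - 11r + 24 = 0.
Solving gives r = 8 or r = 3.
Check each candidate in the original equation:
  r = 8: sqrt(9) = 3, while -r + 5 = -3 — extraneous.
  r = 3: sqrt(4) = 2, while -r + 5 = 2 — valid.

r = 3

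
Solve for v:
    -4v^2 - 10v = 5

Rearrange to standard form: -4v^2 - 10v - 5 = 0.
Discriminant: (-10)^2 - 4*(-4)*(-5) = 20.
Quadratic formula: v = (10 +/- sqrt(20)) / (-8).
So v = -5/4 - sqrt(5)/4 ~= -1.809 or v = -5/4 + sqrt(5)/4 ~= -0.691.

v = -1.809 or v = -0.691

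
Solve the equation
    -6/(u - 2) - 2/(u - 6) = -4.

u = 3.2679 or u = 6.7321

Multiply both sides by (u - 2)(u - 6):
-6(u - 6) - 2(u - 2) = -4(u - 2)(u - 6).
Expand and collect terms: -4u^2 + 40u - 88 = 0.
By the quadratic formula, u = (-40 +/- sqrt(192)) / -8, so u ~= 3.2679 or u ~= 6.7321.
Neither value makes a denominator zero (u != 2, u != 6), so both are valid.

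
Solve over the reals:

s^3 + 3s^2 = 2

Rearrange: s^3 + 3s^2 - 2 = 0.
Possible rational roots are divisors of -2. Testing s = -1 gives 0, so (s + 1) is a factor.
Divide: s^3 + 3s^2 - 2 = (s + 1)(s^2 + 2s - 2).
Apply the quadratic formula to s^2 + 2s - 2 = 0: s = (-2 +/- sqrt(12))/2, i.e. s ~= 0.7321 or s ~= -2.7321.

s = -2.7321 or s = -1 or s = 0.7321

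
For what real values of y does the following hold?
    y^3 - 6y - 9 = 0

Possible rational roots are divisors of -9. Testing y = 3 gives 0, so (y - 3) is a factor.
Divide: y^3 - 6y - 9 = (y - 3)(y^2 + 3y + 3).
The quadratic y^2 + 3y + 3 has discriminant -3 < 0, so no further real roots.

y = 3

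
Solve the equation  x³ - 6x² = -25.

x = -1.7913 or x = 2.7913 or x = 5

Rearrange: x³ - 6x² + 25 = 0.
Possible rational roots are divisors of 25. Testing x = 5 gives 0, so (x - 5) is a factor.
Divide: x³ - 6x² + 25 = (x - 5)(x² - x - 5).
Apply the quadratic formula to x² - x - 5 = 0: x = (1 ± √21)/2, i.e. x ≈ 2.7913 or x ≈ -1.7913.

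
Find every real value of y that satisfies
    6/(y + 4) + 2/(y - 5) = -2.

Multiply both sides by (y + 4)(y - 5):
6(y - 5) + 2(y + 4) = -2(y + 4)(y - 5).
Expand and collect terms: -2y^2 - 6y + 62 = 0.
By the quadratic formula, y = (6 +/- sqrt(532)) / -4, so y ~= -7.2663 or y ~= 4.2663.
Neither value makes a denominator zero (y != -4, y != 5), so both are valid.

y = -7.2663 or y = 4.2663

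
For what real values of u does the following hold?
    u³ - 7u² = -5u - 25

Rearrange: u³ - 7u² + 5u + 25 = 0.
Possible rational roots are divisors of 25. Testing u = 5 gives 0, so (u - 5) is a factor.
Divide: u³ - 7u² + 5u + 25 = (u - 5)(u² - 2u - 5).
Apply the quadratic formula to u² - 2u - 5 = 0: u = (2 ± √24)/2, i.e. u ≈ 3.4495 or u ≈ -1.4495.

u = -1.4495 or u = 3.4495 or u = 5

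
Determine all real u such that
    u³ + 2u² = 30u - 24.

u = -6.873 or u = 0.873 or u = 4

Rearrange: u³ + 2u² - 30u + 24 = 0.
Possible rational roots are divisors of 24. Testing u = 4 gives 0, so (u - 4) is a factor.
Divide: u³ + 2u² - 30u + 24 = (u - 4)(u² + 6u - 6).
Apply the quadratic formula to u² + 6u - 6 = 0: u = (-6 ± √60)/2, i.e. u ≈ 0.873 or u ≈ -6.873.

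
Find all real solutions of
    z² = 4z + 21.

z = -3 or z = 7

Bring every term to one side: z² - 4z - 21 = 0.
Factor: (z + 3)(z - 7) = 0.
So z = -3 or z = 7.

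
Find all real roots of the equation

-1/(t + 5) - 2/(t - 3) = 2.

Multiply both sides by (t + 5)(t - 3):
-(t - 3) - 2(t + 5) = 2(t + 5)(t - 3).
Expand and collect terms: 2t^2 + 7t - 23 = 0.
By the quadratic formula, t = (-7 +/- sqrt(233)) / 4, so t ~= 2.0661 or t ~= -5.5661.
Neither value makes a denominator zero (t != -5, t != 3), so both are valid.

t = -5.5661 or t = 2.0661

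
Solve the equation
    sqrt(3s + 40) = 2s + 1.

Square both sides: 3s + 40 = (2s + 1)^2.
Expand and rearrange: 4s^2 + s - 39 = 0.
Solving gives s = 3 or s = -3.25.
Check each candidate in the original equation:
  s = 3: sqrt(49) = 7, while 2s + 1 = 7 — valid.
  s = -3.25: sqrt(30.25) = 5.5, while 2s + 1 = -5.5 — extraneous.

s = 3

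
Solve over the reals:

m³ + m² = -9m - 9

m = -1

Rearrange: m³ + m² + 9m + 9 = 0.
Possible rational roots are divisors of 9. Testing m = -1 gives 0, so (m + 1) is a factor.
Divide: m³ + m² + 9m + 9 = (m + 1)(m² + 9).
The quadratic m² + 9 has discriminant -36 < 0, so no further real roots.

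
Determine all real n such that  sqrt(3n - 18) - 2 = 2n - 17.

Isolate the radical: sqrt(3n - 18) = 2n - 15.
Square both sides: 3n - 18 = (2n - 15)^2.
Expand and rearrange: 4n^2 - 63n + 243 = 0.
Solving gives n = 9 or n = 6.75.
Check each candidate in the original equation:
  n = 9: sqrt(9) = 3, while 2n - 15 = 3 — valid.
  n = 6.75: sqrt(2.25) = 1.5, while 2n - 15 = -1.5 — extraneous.

n = 9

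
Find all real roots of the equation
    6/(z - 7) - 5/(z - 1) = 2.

z = -0.8059 or z = 9.3059

Multiply both sides by (z - 7)(z - 1):
6(z - 1) - 5(z - 7) = 2(z - 7)(z - 1).
Expand and collect terms: 2z^2 - 17z - 15 = 0.
By the quadratic formula, z = (17 +/- sqrt(409)) / 4, so z ~= 9.3059 or z ~= -0.8059.
Neither value makes a denominator zero (z != 7, z != 1), so both are valid.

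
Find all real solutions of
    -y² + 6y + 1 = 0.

Discriminant: (6)² − 4·(-1)·1 = 40.
Quadratic formula: y = (-6 ± √40) / (-2).
So y = 3 - √(10) ≈ -0.1623 or y = 3 + √(10) ≈ 6.1623.

y = -0.1623 or y = 6.1623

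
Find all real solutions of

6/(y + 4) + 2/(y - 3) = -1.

Multiply both sides by (y + 4)(y - 3):
6(y - 3) + 2(y + 4) = -(y + 4)(y - 3).
Expand and collect terms: -y² - 9y + 22 = 0.
Factor or apply the quadratic formula: y = -11 or y = 2.
Neither value makes a denominator zero (y ≠ -4, y ≠ 3), so both are valid.

y = -11 or y = 2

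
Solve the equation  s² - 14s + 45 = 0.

s = 5 or s = 9

Factor: (s - 9)(s - 5) = 0.
So s = 9 or s = 5.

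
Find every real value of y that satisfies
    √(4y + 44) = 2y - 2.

Square both sides: 4y + 44 = (2y - 2)².
Expand and rearrange: 4y² - 12y - 40 = 0.
Solving gives y = 5 or y = -2.
Check each candidate in the original equation:
  y = 5: √(64) = 8, while 2y - 2 = 8 — valid.
  y = -2: √(36) = 6, while 2y - 2 = -6 — extraneous.

y = 5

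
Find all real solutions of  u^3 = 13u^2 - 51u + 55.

u = 1.7639 or u = 5 or u = 6.2361

Rearrange: u^3 - 13u^2 + 51u - 55 = 0.
Possible rational roots are divisors of -55. Testing u = 5 gives 0, so (u - 5) is a factor.
Divide: u^3 - 13u^2 + 51u - 55 = (u - 5)(u^2 - 8u + 11).
Apply the quadratic formula to u^2 - 8u + 11 = 0: u = (8 +/- sqrt(20))/2, i.e. u ~= 6.2361 or u ~= 1.7639.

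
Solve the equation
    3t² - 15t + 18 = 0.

t = 2 or t = 3

Factor: 3(t - 2)(t - 3) = 0.
So t = 2 or t = 3.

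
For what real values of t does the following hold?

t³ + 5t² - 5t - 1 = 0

Possible rational roots are divisors of -1. Testing t = 1 gives 0, so (t - 1) is a factor.
Divide: t³ + 5t² - 5t - 1 = (t - 1)(t² + 6t + 1).
Apply the quadratic formula to t² + 6t + 1 = 0: t = (-6 ± √32)/2, i.e. t ≈ -0.1716 or t ≈ -5.8284.

t = -5.8284 or t = -0.1716 or t = 1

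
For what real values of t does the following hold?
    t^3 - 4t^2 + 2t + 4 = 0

t = -0.7321 or t = 2 or t = 2.7321

Possible rational roots are divisors of 4. Testing t = 2 gives 0, so (t - 2) is a factor.
Divide: t^3 - 4t^2 + 2t + 4 = (t - 2)(t^2 - 2t - 2).
Apply the quadratic formula to t^2 - 2t - 2 = 0: t = (2 +/- sqrt(12))/2, i.e. t ~= 2.7321 or t ~= -0.7321.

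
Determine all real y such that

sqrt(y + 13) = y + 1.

Square both sides: y + 13 = (y + 1)^2.
Expand and rearrange: y^2 + y - 12 = 0.
Solving gives y = 3 or y = -4.
Check each candidate in the original equation:
  y = 3: sqrt(16) = 4, while y + 1 = 4 — valid.
  y = -4: sqrt(9) = 3, while y + 1 = -3 — extraneous.

y = 3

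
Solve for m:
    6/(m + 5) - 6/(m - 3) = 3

Multiply both sides by (m + 5)(m - 3):
6(m - 3) - 6(m + 5) = 3(m + 5)(m - 3).
Expand and collect terms: 3m^2 + 6m + 3 = 0.
This has the repeated root m = -1.
Neither value makes a denominator zero (m != -5, m != 3), so both are valid.

m = -1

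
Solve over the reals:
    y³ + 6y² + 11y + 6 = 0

y = -3 or y = -2 or y = -1

Possible rational roots are divisors of 6. Testing y = -1 gives 0, so (y + 1) is a factor.
Divide: y³ + 6y² + 11y + 6 = (y + 1)(y² + 5y + 6).
Factor the quadratic: y = -2 or y = -3.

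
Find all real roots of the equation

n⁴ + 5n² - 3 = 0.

Let u = n². The equation becomes u² + 5u - 3 = 0.
By the quadratic formula, u = -5/2 + √(37)/2 or u = -√(37)/2 - 5/2.
n² = -5/2 + √(37)/2 gives n = ±√(-5/2 + √(37)/2) ≈ ±0.7358.
n² = -√(37)/2 - 5/2 < 0 has no real solution.

n = -0.7358 or n = 0.7358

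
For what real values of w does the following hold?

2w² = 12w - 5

w = 0.4505 or w = 5.5495

Rearrange to standard form: 2w² - 12w + 5 = 0.
Discriminant: (-12)² − 4·2·5 = 104.
Quadratic formula: w = (12 ± √104) / 4.
So w = √(26)/2 + 3 ≈ 5.5495 or w = 3 - √(26)/2 ≈ 0.4505.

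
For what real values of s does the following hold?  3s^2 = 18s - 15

Bring every term to one side: 3s^2 - 18s + 15 = 0.
Factor: 3(s - 1)(s - 5) = 0.
So s = 1 or s = 5.

s = 1 or s = 5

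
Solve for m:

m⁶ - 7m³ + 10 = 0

Let u = m³. The equation becomes u² - 7u + 10 = 0.
Factor: (u - 2)(u - 5) = 0, so u = 2 or u = 5.
m³ = 2 gives m = ∛(2) ≈ 1.2599.
m³ = 5 gives m = ∛(5) ≈ 1.71.

m = 1.2599 or m = 1.71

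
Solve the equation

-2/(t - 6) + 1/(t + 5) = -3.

t = -5.3148 or t = 6.6481

Multiply both sides by (t - 6)(t + 5):
-2(t + 5) + (t - 6) = -3(t - 6)(t + 5).
Expand and collect terms: -3t² + 4t + 106 = 0.
By the quadratic formula, t = (-4 ± √1288) / -6, so t ≈ -5.3148 or t ≈ 6.6481.
Neither value makes a denominator zero (t ≠ 6, t ≠ -5), so both are valid.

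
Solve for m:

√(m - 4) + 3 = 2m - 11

Isolate the radical: √(m - 4) = 2m - 14.
Square both sides: m - 4 = (2m - 14)².
Expand and rearrange: 4m² - 57m + 200 = 0.
Solving gives m = 8 or m = 6.25.
Check each candidate in the original equation:
  m = 8: √(4) = 2, while 2m - 14 = 2 — valid.
  m = 6.25: √(2.25) = 1.5, while 2m - 14 = -1.5 — extraneous.

m = 8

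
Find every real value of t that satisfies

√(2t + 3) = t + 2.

t = -1

Square both sides: 2t + 3 = (t + 2)².
Expand and rearrange: t² + 2t + 1 = 0.
This gives the repeated root t = -1.
Check in the original equation:
  t = -1: √(1) = 1, while t + 2 = 1 — valid.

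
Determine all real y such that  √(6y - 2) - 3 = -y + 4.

Isolate the radical: √(6y - 2) = -y + 7.
Square both sides: 6y - 2 = (-y + 7)².
Expand and rearrange: y² - 20y + 51 = 0.
Solving gives y = 17 or y = 3.
Check each candidate in the original equation:
  y = 17: √(100) = 10, while -y + 7 = -10 — extraneous.
  y = 3: √(16) = 4, while -y + 7 = 4 — valid.

y = 3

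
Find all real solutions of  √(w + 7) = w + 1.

w = 2

Square both sides: w + 7 = (w + 1)².
Expand and rearrange: w² + w - 6 = 0.
Solving gives w = 2 or w = -3.
Check each candidate in the original equation:
  w = 2: √(9) = 3, while w + 1 = 3 — valid.
  w = -3: √(4) = 2, while w + 1 = -2 — extraneous.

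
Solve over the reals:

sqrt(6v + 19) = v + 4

Square both sides: 6v + 19 = (v + 4)^2.
Expand and rearrange: v^2 + 2v - 3 = 0.
Solving gives v = 1 or v = -3.
Check each candidate in the original equation:
  v = 1: sqrt(25) = 5, while v + 4 = 5 — valid.
  v = -3: sqrt(1) = 1, while v + 4 = 1 — valid.

v = -3 or v = 1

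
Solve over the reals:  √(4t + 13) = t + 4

t = -3 or t = -1

Square both sides: 4t + 13 = (t + 4)².
Expand and rearrange: t² + 4t + 3 = 0.
Solving gives t = -1 or t = -3.
Check each candidate in the original equation:
  t = -1: √(9) = 3, while t + 4 = 3 — valid.
  t = -3: √(1) = 1, while t + 4 = 1 — valid.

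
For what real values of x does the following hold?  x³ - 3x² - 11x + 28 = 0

x = -3.1926 or x = 2.1926 or x = 4

Possible rational roots are divisors of 28. Testing x = 4 gives 0, so (x - 4) is a factor.
Divide: x³ - 3x² - 11x + 28 = (x - 4)(x² + x - 7).
Apply the quadratic formula to x² + x - 7 = 0: x = (-1 ± √29)/2, i.e. x ≈ 2.1926 or x ≈ -3.1926.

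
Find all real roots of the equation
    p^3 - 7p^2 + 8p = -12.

p = -0.8284 or p = 3 or p = 4.8284

Rearrange: p^3 - 7p^2 + 8p + 12 = 0.
Possible rational roots are divisors of 12. Testing p = 3 gives 0, so (p - 3) is a factor.
Divide: p^3 - 7p^2 + 8p + 12 = (p - 3)(p^2 - 4p - 4).
Apply the quadratic formula to p^2 - 4p - 4 = 0: p = (4 +/- sqrt(32))/2, i.e. p ~= 4.8284 or p ~= -0.8284.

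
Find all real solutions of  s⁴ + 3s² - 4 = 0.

Let u = s². The equation becomes u² + 3u - 4 = 0.
Factor: (u - 1)(u + 4) = 0, so u = 1 or u = -4.
s² = 1 gives s = ±1.
s² = -4 < 0 has no real solution.

s = -1 or s = 1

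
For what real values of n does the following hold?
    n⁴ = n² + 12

Let u = n². The equation becomes u² - u - 12 = 0.
Factor: (u + 3)(u - 4) = 0, so u = -3 or u = 4.
n² = -3 < 0 has no real solution.
n² = 4 gives n = ±2.

n = -2 or n = 2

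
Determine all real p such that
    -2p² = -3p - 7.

Rearrange to standard form: -2p² + 3p + 7 = 0.
Discriminant: (3)² − 4·(-2)·7 = 65.
Quadratic formula: p = (-3 ± √65) / (-4).
So p = 3/4 - √(65)/4 ≈ -1.2656 or p = 3/4 + √(65)/4 ≈ 2.7656.

p = -1.2656 or p = 2.7656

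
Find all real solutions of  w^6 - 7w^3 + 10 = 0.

Let u = w^3. The equation becomes u^2 - 7u + 10 = 0.
Factor: (u - 2)(u - 5) = 0, so u = 2 or u = 5.
w^3 = 2 gives w = (2)^(1/3) ~= 1.2599.
w^3 = 5 gives w = (5)^(1/3) ~= 1.71.

w = 1.2599 or w = 1.71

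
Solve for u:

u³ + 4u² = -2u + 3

Rearrange: u³ + 4u² + 2u - 3 = 0.
Possible rational roots are divisors of -3. Testing u = -3 gives 0, so (u + 3) is a factor.
Divide: u³ + 4u² + 2u - 3 = (u + 3)(u² + u - 1).
Apply the quadratic formula to u² + u - 1 = 0: u = (-1 ± √5)/2, i.e. u ≈ 0.618 or u ≈ -1.618.

u = -3 or u = -1.618 or u = 0.618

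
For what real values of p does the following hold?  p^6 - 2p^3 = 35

p = -1.71 or p = 1.9129

Let u = p^3. The equation becomes u^2 - 2u - 35 = 0.
Factor: (u + 5)(u - 7) = 0, so u = -5 or u = 7.
p^3 = -5 gives p = -(5)^(1/3) ~= -1.71.
p^3 = 7 gives p = (7)^(1/3) ~= 1.9129.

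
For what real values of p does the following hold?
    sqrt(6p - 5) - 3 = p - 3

p = 1 or p = 5

Isolate the radical: sqrt(6p - 5) = p.
Square both sides: 6p - 5 = (p)^2.
Expand and rearrange: p^2 - 6p + 5 = 0.
Solving gives p = 5 or p = 1.
Check each candidate in the original equation:
  p = 5: sqrt(25) = 5, while p = 5 — valid.
  p = 1: sqrt(1) = 1, while p = 1 — valid.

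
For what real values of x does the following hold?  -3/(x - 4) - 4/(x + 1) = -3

Multiply both sides by (x - 4)(x + 1):
-3(x + 1) - 4(x - 4) = -3(x - 4)(x + 1).
Expand and collect terms: -3x² + 16x - 1 = 0.
By the quadratic formula, x = (-16 ± √244) / -6, so x ≈ 0.0633 or x ≈ 5.2701.
Neither value makes a denominator zero (x ≠ 4, x ≠ -1), so both are valid.

x = 0.0633 or x = 5.2701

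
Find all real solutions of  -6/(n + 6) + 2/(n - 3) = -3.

Multiply both sides by (n + 6)(n - 3):
-6(n - 3) + 2(n + 6) = -3(n + 6)(n - 3).
Expand and collect terms: -3n² - 5n + 24 = 0.
By the quadratic formula, n = (5 ± √313) / -6, so n ≈ -3.782 or n ≈ 2.1153.
Neither value makes a denominator zero (n ≠ -6, n ≠ 3), so both are valid.

n = -3.782 or n = 2.1153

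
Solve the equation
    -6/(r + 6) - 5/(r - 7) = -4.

Multiply both sides by (r + 6)(r - 7):
-6(r - 7) - 5(r + 6) = -4(r + 6)(r - 7).
Expand and collect terms: -4r^2 + 15r + 156 = 0.
By the quadratic formula, r = (-15 +/- sqrt(2721)) / -8, so r ~= -4.6454 or r ~= 8.3954.
Neither value makes a denominator zero (r != -6, r != 7), so both are valid.

r = -4.6454 or r = 8.3954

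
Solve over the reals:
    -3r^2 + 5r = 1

r = 0.2324 or r = 1.4343

Rearrange to standard form: -3r^2 + 5r - 1 = 0.
Discriminant: (5)^2 - 4*(-3)*(-1) = 13.
Quadratic formula: r = (-5 +/- sqrt(13)) / (-6).
So r = 5/6 - sqrt(13)/6 ~= 0.2324 or r = sqrt(13)/6 + 5/6 ~= 1.4343.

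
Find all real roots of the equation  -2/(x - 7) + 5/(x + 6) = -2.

Multiply both sides by (x - 7)(x + 6):
-2(x + 6) + 5(x - 7) = -2(x - 7)(x + 6).
Expand and collect terms: -2x^2 - x + 131 = 0.
By the quadratic formula, x = (1 +/- sqrt(1049)) / -4, so x ~= -8.3471 or x ~= 7.8471.
Neither value makes a denominator zero (x != 7, x != -6), so both are valid.

x = -8.3471 or x = 7.8471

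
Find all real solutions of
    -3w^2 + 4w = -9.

Rearrange to standard form: -3w^2 + 4w + 9 = 0.
Discriminant: (4)^2 - 4*(-3)*9 = 124.
Quadratic formula: w = (-4 +/- sqrt(124)) / (-6).
So w = 2/3 - sqrt(31)/3 ~= -1.1893 or w = 2/3 + sqrt(31)/3 ~= 2.5226.

w = -1.1893 or w = 2.5226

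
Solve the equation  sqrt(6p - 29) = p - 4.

Square both sides: 6p - 29 = (p - 4)^2.
Expand and rearrange: p^2 - 14p + 45 = 0.
Solving gives p = 9 or p = 5.
Check each candidate in the original equation:
  p = 9: sqrt(25) = 5, while p - 4 = 5 — valid.
  p = 5: sqrt(1) = 1, while p - 4 = 1 — valid.

p = 5 or p = 9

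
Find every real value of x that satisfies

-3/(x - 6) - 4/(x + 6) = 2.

x = -8.2356 or x = 4.7356

Multiply both sides by (x - 6)(x + 6):
-3(x + 6) - 4(x - 6) = 2(x - 6)(x + 6).
Expand and collect terms: 2x^2 + 7x - 78 = 0.
By the quadratic formula, x = (-7 +/- sqrt(673)) / 4, so x ~= 4.7356 or x ~= -8.2356.
Neither value makes a denominator zero (x != 6, x != -6), so both are valid.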